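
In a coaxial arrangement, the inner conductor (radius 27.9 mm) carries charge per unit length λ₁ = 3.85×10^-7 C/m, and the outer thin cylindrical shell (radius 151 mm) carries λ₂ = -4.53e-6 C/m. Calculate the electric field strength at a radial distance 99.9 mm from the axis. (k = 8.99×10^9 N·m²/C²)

Take a coaxial cylindrical Gaussian surface of radius r = 99.9 mm and length L (between the conductors, 27.9 mm < r < 151 mm).
The shell at 151 mm lies outside the Gaussian surface, so λ_enc = λ₁ = 3.85×10^-7 C/m.
Applying ∮E·dA = Q_enc/ε₀ with the end caps contributing no flux:
E = 2k|λ_enc|/r = 2(8.99×10^9)(3.85×10^-7)/(0.0999) = 6.93×10^4 N/C.

6.93×10^4 V/m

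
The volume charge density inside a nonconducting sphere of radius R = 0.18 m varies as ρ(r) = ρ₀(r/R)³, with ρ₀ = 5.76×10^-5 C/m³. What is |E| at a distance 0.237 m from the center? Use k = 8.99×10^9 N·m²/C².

1.13e5 V/m

Take a concentric spherical Gaussian surface of radius r = 0.237 m (r > R, all charge enclosed).
Q_enc = 4π ∫₀^R ρ₀(r'/R)^3 r'² dr' = 4πρ₀R³/6 = 7.036×10^-7 C.
By Gauss's law, ∮E·dA = E·4πr² = Q_enc/ε₀.
E = k|Q_enc|/r² = (8.99×10^9)(7.036×10^-7)/(0.237)² = 1.13×10^5 N/C.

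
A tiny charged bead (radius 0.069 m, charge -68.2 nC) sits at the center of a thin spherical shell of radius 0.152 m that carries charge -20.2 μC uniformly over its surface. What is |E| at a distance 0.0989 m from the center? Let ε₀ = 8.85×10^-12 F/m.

Take a concentric spherical Gaussian surface of radius r = 0.0989 m (between the bodies, 0.069 m < r < 0.152 m).
The shell at 0.152 m lies outside the Gaussian surface, so Q_enc = -68.2 nC = -6.82×10^-8 C.
By Gauss's law, ∮E·dA = E·4πr² = Q_enc/ε₀.
E = |Q_enc|/(4πε₀r²) = (6.82×10^-8)/(4π·8.85×10^-12·(0.0989)²) = 6.27×10^4 N/C.

E = 6.27e4 N/C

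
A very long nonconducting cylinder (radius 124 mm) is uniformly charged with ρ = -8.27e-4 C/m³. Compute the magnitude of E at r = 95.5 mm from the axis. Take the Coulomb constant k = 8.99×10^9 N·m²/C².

|E| ≈ 4.46×10^6 N/C

Coaxial Gaussian cylinder, radius r = 95.5 mm, length L (r < R).
Enclosed charge per unit length: λ_enc = ρ·πr² = (-8.27e-4)π(0.0955)² = -2.37×10^-5 C/m.
Applying ∮E·dA = Q_enc/ε₀ with the end caps contributing no flux:
E = 2k|λ_enc|/r = 2(8.99×10^9)(2.37e-5)/(0.0955) = 4.46e6 N/C.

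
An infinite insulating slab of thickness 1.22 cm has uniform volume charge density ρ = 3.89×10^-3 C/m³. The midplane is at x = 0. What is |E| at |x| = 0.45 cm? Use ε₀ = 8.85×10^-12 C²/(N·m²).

By symmetry E is perpendicular to the slab. A Gaussian pillbox from −0.45 cm to +0.45 cm (face area A) lies entirely within the slab.
Q_enc = ρ·(2x)·A and flux = 2EA, so 2EA = 2ρxA/ε₀ ⇒ E = |ρ|x/ε₀.
E = (3.89×10^-3)(0.0045)/(8.85×10^-12) = 1.98×10^6 N/C.

E ≈ 1.98×10^6 N/C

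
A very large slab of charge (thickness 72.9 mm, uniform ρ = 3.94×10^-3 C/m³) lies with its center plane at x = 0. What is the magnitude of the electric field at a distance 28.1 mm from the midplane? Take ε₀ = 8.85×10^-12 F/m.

1.25e7 V/m

By symmetry E is perpendicular to the slab. A Gaussian pillbox from −28.1 mm to +28.1 mm (face area A) lies entirely within the slab.
Q_enc = ρ·(2x)·A and flux = 2EA, so 2EA = 2ρxA/ε₀ ⇒ E = |ρ|x/ε₀.
E = (3.94×10^-3)(0.0281)/(8.85×10^-12) = 1.25×10^7 N/C.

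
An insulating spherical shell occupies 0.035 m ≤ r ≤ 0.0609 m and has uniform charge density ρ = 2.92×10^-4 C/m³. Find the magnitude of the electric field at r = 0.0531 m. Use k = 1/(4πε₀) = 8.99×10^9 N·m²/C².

E ≈ 4.17×10^5 N/C

Use a concentric Gaussian sphere at r = 0.0531 m (within the shell material, 0.035 m < r < 0.0609 m).
Enclosed charge is the volume from a to r: Q_enc = (4π/3)ρ(r³ − a³) = 1.307e-7 C.
Applying ∮E·dA = Q_enc/ε₀ with Φ = E(4πr²):
E = k|Q_enc|/r² = (8.99×10^9)(1.307×10^-7)/(0.0531)² = 4.17×10^5 N/C.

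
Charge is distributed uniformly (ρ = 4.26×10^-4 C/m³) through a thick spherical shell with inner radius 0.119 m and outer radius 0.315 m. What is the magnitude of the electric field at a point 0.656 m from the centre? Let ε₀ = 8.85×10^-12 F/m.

Take a concentric spherical Gaussian surface of radius r = 0.656 m (r > 0.315 m, enclosing the whole shell).
Q_enc = ρ·(4π/3)(b³ − a³) = (4.26e-4)·(4π/3)·((0.315)³ − (0.119)³) = 5.277×10^-5 C.
Applying ∮E·dA = Q_enc/ε₀ with Φ = E(4πr²):
E = |Q_enc|/(4πε₀r²) = (5.277e-5)/(4π·8.85×10^-12·(0.656)²) = 1.10e6 N/C.

|E| = 1.10×10^6 V/m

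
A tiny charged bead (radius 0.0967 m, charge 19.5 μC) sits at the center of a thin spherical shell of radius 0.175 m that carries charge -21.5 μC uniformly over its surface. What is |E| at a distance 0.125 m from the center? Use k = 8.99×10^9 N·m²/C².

E ≈ 1.12×10^7 N/C

Take a concentric spherical Gaussian surface of radius r = 0.125 m (between the bodies, 0.0967 m < r < 0.175 m).
The shell at 0.175 m lies outside the Gaussian surface, so Q_enc = 19.5 μC = 1.95×10^-5 C.
Applying ∮E·dA = Q_enc/ε₀ with Φ = E(4πr²):
E = k|Q_enc|/r² = (8.99×10^9)(1.95e-5)/(0.125)² = 1.12×10^7 N/C.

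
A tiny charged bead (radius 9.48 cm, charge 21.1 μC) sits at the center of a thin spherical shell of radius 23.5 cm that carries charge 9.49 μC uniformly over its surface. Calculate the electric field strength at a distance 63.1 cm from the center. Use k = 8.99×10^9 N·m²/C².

E = 6.91×10^5 N/C

Use a concentric Gaussian sphere at r = 63.1 cm (r > 23.5 cm, enclosing both).
Q_enc = (21.1 μC) + (9.49 μC) = 3.059×10^-5 C.
Since E is radial and uniform over the Gaussian sphere, Φ = E·4πr² = Q_enc/ε₀.
E = k|Q_enc|/r² = (8.99×10^9)(3.059×10^-5)/(0.631)² = 6.91×10^5 N/C.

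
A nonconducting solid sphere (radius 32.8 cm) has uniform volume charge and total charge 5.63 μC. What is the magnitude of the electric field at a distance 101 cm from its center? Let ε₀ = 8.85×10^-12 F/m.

Take a concentric spherical Gaussian surface of radius r = 101 cm (r > R, so the entire charge is enclosed).
Q_enc = 5.63 μC = 5.63×10^-6 C.
By Gauss's law, ∮E·dA = E·4πr² = Q_enc/ε₀.
E = |Q_enc|/(4πε₀r²) = (5.63×10^-6)/(4π·8.85×10^-12·(1.01)²) = 4.96×10^4 N/C.

4.96e4 V/m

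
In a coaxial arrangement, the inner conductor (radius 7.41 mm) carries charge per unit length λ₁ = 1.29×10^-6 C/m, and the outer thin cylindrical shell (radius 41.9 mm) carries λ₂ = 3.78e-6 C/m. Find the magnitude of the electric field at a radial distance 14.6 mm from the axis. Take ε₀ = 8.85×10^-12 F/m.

1.59×10^6 N/C

Take a coaxial cylindrical Gaussian surface of radius r = 14.6 mm and length L (between the conductors, 7.41 mm < r < 41.9 mm).
The shell at 41.9 mm lies outside the Gaussian surface, so λ_enc = λ₁ = 1.29×10^-6 C/m.
Since E is radial and uniform over the curved surface, Φ = E·2πrL = Q_enc/ε₀ = λ_enc L/ε₀.
E = |λ_enc|/(2πε₀r) = (1.29×10^-6)/(2π·8.85×10^-12·0.0146) = 1.59e6 N/C.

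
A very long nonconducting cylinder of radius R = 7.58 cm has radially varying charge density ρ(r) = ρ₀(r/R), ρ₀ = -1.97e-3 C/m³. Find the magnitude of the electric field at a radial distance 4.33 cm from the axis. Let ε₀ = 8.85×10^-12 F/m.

Coaxial Gaussian cylinder, radius r = 4.33 cm, length L (r < R).
λ_enc = ∫₀^r ρ(r')·2πr' dr' = (2πρ₀/R)·r^3/3 = -4.419e-6 C/m.
By Gauss's law (flux through the curved wall only), E·2πrL = λ_enc L/ε₀.
E = |λ_enc|/(2πε₀r) = (4.419e-6)/(2π·8.85×10^-12·0.0433) = 1.84×10^6 N/C.

E = 1.84×10^6 V/m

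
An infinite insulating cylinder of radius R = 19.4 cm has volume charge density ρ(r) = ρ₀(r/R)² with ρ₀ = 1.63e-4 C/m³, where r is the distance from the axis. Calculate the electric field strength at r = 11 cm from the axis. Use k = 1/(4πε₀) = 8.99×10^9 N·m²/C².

Take a coaxial cylindrical Gaussian surface of radius r = 11 cm and length L (r < R).
λ_enc = ∫₀^r ρ(r')·2πr' dr' = (2πρ₀/R²)·r^4/4 = 9.96×10^-7 C/m.
By Gauss's law (flux through the curved wall only), E·2πrL = λ_enc L/ε₀.
E = 2k|λ_enc|/r = 2(8.99×10^9)(9.96×10^-7)/(0.11) = 1.63×10^5 N/C.

|E| ≈ 1.63e5 V/m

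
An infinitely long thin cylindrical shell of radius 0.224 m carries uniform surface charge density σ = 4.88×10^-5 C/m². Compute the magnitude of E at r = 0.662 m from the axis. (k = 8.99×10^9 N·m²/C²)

Take a coaxial cylindrical Gaussian surface of radius r = 0.662 m and length L (r > 0.224 m).
The whole shell is enclosed: λ_enc = σ·2πR = (4.88e-5)·2π·(0.224) = 6.868e-5 C/m.
Applying ∮E·dA = Q_enc/ε₀ with the end caps contributing no flux:
E = 2k|λ_enc|/r = 2(8.99×10^9)(6.868e-5)/(0.662) = 1.87×10^6 N/C.

E = 1.87×10^6 N/C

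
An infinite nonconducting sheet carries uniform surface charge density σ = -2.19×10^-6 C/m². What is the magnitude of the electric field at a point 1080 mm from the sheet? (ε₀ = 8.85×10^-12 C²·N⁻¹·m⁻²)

By planar symmetry E is perpendicular to the sheet and uniform; use a Gaussian pillbox with flat faces of area A on each side of the sheet.
Flux Φ = 2EA and Q_enc = σA, so 2EA = σA/ε₀ ⇒ E = |σ|/(2ε₀), independent of distance.
E = |σ|/(2ε₀) = (2.19e-6)/(2·8.85×10^-12) = 1.24×10^5 N/C.

|E| ≈ 1.24×10^5 N/C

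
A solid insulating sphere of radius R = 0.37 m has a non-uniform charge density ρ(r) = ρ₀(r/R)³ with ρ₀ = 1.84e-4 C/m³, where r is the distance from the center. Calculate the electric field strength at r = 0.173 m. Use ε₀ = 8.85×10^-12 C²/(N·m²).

Symmetry ⇒ E = E(r) r̂. Gaussian sphere of radius r = 0.173 m (r < R).
Integrate the density: Q_enc = 4π ∫₀^r ρ₀(r'/R)^3 r'² dr' = 4πρ₀ r^6/(6·R³) = 2.04e-7 C.
Since E is radial and uniform over the Gaussian sphere, Φ = E·4πr² = Q_enc/ε₀.
E = |Q_enc|/(4πε₀r²) = (2.04×10^-7)/(4π·8.85×10^-12·(0.173)²) = 6.13×10^4 N/C.

6.13×10^4 N/C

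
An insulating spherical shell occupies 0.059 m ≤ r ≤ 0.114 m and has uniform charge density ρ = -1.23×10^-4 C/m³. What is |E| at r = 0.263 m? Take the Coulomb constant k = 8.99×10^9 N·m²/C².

|E| = 8.55×10^4 N/C

Use a concentric Gaussian sphere at r = 0.263 m (r > 0.114 m, enclosing the whole shell).
Q_enc = ρ·(4π/3)(b³ − a³) = (-1.23×10^-4)·(4π/3)·((0.114)³ − (0.059)³) = -6.575e-7 C.
Gauss's law: E·4πr² = Q_enc/ε₀.
E = k|Q_enc|/r² = (8.99×10^9)(6.575×10^-7)/(0.263)² = 8.55×10^4 N/C.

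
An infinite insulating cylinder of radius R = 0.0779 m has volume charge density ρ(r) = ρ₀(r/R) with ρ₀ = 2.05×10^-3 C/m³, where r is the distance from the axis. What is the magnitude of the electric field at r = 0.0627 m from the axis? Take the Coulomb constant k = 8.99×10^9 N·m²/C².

E ≈ 3.90×10^6 V/m

By cylindrical symmetry E is radial; use a coaxial Gaussian cylinder of radius 0.0627 m and length L (r < R).
λ_enc = ∫₀^r ρ(r')·2πr' dr' = (2πρ₀/R)·r^3/3 = 1.359×10^-5 C/m.
Applying ∮E·dA = Q_enc/ε₀ with the end caps contributing no flux:
E = 2k|λ_enc|/r = 2(8.99×10^9)(1.359e-5)/(0.0627) = 3.90×10^6 N/C.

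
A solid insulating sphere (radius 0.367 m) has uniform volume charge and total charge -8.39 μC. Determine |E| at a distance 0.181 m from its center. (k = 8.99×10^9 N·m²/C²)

2.76e5 N/C

Symmetry ⇒ E = E(r) r̂. Gaussian sphere of radius r = 0.181 m (r < R).
For a uniform sphere the enclosed fraction is (r/R)³, so Q_enc = (-8.39 μC)(0.181/0.367)³ = -1.006×10^-6 C.
Applying ∮E·dA = Q_enc/ε₀ with Φ = E(4πr²):
E = k|Q_enc|/r² = (8.99×10^9)(1.006×10^-6)/(0.181)² = 2.76e5 N/C.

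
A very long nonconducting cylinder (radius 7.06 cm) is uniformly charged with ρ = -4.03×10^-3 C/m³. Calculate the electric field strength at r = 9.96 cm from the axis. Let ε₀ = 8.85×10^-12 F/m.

Choose a coaxial cylinder of radius r = 9.96 cm (arbitrary length L) as the Gaussian surface (r > 7.06 cm, full cross-section enclosed).
λ_enc = ρ·πR² = (-4.03e-3)π(0.0706)² = -6.311×10^-5 C/m.
Since E is radial and uniform over the curved surface, Φ = E·2πrL = Q_enc/ε₀ = λ_enc L/ε₀.
E = |λ_enc|/(2πε₀r) = (6.311×10^-5)/(2π·8.85×10^-12·0.0996) = 1.14×10^7 N/C.

|E| ≈ 1.14×10^7 N/C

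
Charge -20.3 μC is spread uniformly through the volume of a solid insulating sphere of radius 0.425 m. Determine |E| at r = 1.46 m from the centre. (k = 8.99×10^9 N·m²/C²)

|E| ≈ 8.56e4 V/m

Use a concentric Gaussian sphere at r = 1.46 m (r > R, so the entire charge is enclosed).
Q_enc = -20.3 μC = -2.03×10^-5 C.
Applying ∮E·dA = Q_enc/ε₀ with Φ = E(4πr²):
E = k|Q_enc|/r² = (8.99×10^9)(2.03×10^-5)/(1.46)² = 8.56×10^4 N/C.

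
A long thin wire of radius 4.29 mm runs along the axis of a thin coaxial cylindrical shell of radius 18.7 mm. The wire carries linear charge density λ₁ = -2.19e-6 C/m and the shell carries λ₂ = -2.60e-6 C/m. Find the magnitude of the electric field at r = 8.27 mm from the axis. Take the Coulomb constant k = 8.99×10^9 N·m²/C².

Take a coaxial cylindrical Gaussian surface of radius r = 8.27 mm and length L (between the conductors, 4.29 mm < r < 18.7 mm).
Only the inner wire is enclosed; the outer shell contributes nothing inside itself. λ_enc = λ₁ = -2.19×10^-6 C/m.
Applying ∮E·dA = Q_enc/ε₀ with the end caps contributing no flux:
E = 2k|λ_enc|/r = 2(8.99×10^9)(2.19e-6)/(0.00827) = 4.76e6 N/C.

4.76×10^6 N/C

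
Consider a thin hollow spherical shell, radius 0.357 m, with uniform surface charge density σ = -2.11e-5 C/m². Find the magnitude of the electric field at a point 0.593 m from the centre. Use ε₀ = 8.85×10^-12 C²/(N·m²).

E ≈ 8.64×10^5 V/m

Use a concentric Gaussian sphere at r = 0.593 m (r > 0.357 m).
The entire shell is enclosed: Q_enc = σ·4πR² = (-2.11e-5)·4π·(0.357)² = -3.379×10^-5 C.
Applying ∮E·dA = Q_enc/ε₀ with Φ = E(4πr²):
E = |Q_enc|/(4πε₀r²) = (3.379×10^-5)/(4π·8.85×10^-12·(0.593)²) = 8.64×10^5 N/C.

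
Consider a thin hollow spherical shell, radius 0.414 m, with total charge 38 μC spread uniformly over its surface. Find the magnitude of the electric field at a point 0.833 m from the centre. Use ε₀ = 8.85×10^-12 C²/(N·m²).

Symmetry ⇒ E = E(r) r̂. Gaussian sphere of radius r = 0.833 m (r > 0.414 m).
The entire shell is enclosed: Q_enc = 3.80×10^-5 C.
Gauss's law: E·4πr² = Q_enc/ε₀.
E = |Q_enc|/(4πε₀r²) = (3.80×10^-5)/(4π·8.85×10^-12·(0.833)²) = 4.92×10^5 N/C.

4.92e5 N/C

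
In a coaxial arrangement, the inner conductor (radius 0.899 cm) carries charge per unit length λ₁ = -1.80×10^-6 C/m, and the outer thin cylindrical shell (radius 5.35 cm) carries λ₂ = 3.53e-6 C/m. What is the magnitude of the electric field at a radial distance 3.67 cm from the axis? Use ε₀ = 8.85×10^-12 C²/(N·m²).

Choose a coaxial cylinder of radius r = 3.67 cm (arbitrary length L) as the Gaussian surface (between the conductors, 0.899 cm < r < 5.35 cm).
Only the inner wire is enclosed; the outer shell contributes nothing inside itself. λ_enc = λ₁ = -1.80×10^-6 C/m.
Gauss's law: E·2πrL = λ_enc L/ε₀.
E = |λ_enc|/(2πε₀r) = (1.80×10^-6)/(2π·8.85×10^-12·0.0367) = 8.82×10^5 N/C.

|E| = 8.82×10^5 V/m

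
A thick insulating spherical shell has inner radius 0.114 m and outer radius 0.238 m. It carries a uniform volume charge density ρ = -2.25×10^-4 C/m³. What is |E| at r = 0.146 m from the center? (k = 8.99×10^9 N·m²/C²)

E = 6.48×10^5 V/m

Take a concentric spherical Gaussian surface of radius r = 0.146 m (within the shell material, 0.114 m < r < 0.238 m).
Only the shell between 0.114 m and r is enclosed: Q_enc = ρ·(4π/3)(r³ − a³) = (-2.25×10^-4)·(4π/3)·((0.146)³ − (0.114)³) = -1.537e-6 C.
Applying ∮E·dA = Q_enc/ε₀ with Φ = E(4πr²):
E = k|Q_enc|/r² = (8.99×10^9)(1.537×10^-6)/(0.146)² = 6.48×10^5 N/C.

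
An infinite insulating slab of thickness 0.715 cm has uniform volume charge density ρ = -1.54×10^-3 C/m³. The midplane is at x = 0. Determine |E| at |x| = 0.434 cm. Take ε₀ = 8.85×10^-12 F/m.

E ≈ 6.22×10^5 N/C

The point |x| = 0.434 cm lies outside the slab (half-thickness 0.003575 m). A symmetric pillbox spanning the full slab encloses Q_enc = ρ·d·A.
Flux = 2EA ⇒ E = |ρ|d/(2ε₀), independent of distance outside.
E = (1.54×10^-3)(0.00715)/(2·8.85×10^-12) = 6.22×10^5 N/C.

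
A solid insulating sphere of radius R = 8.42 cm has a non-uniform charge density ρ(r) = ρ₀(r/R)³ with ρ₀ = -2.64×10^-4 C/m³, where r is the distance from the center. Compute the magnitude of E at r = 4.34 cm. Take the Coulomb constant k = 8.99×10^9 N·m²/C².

E ≈ 2.95×10^4 V/m

Take a concentric spherical Gaussian surface of radius r = 4.34 cm (r < R).
Q_enc = ∫₀^r ρ(r')·4πr'² dr' = (4πρ₀/R³) ∫₀^r r'^5 dr' = 4πρ₀ r^6/(6·R³) = -6.19e-9 C.
By Gauss's law, ∮E·dA = E·4πr² = Q_enc/ε₀.
E = k|Q_enc|/r² = (8.99×10^9)(6.19×10^-9)/(0.0434)² = 2.95×10^4 N/C.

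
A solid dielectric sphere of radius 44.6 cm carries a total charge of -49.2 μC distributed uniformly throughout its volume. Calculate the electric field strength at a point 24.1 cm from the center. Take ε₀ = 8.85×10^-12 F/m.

|E| ≈ 1.20e6 V/m

Use a concentric Gaussian sphere at r = 24.1 cm (r < R).
Only the charge within r is enclosed: Q_enc = Q·(r/R)³ = (-49.2 μC)·(24.1 cm/44.6 cm)³ = -7.763×10^-6 C.
By Gauss's law, ∮E·dA = E·4πr² = Q_enc/ε₀.
E = |Q_enc|/(4πε₀r²) = (7.763×10^-6)/(4π·8.85×10^-12·(0.241)²) = 1.20×10^6 N/C.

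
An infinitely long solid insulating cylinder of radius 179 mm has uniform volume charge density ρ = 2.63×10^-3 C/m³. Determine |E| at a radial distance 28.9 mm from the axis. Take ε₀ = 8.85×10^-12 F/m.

Take a coaxial cylindrical Gaussian surface of radius r = 28.9 mm and length L (r < R).
Enclosed charge per unit length: λ_enc = ρ·πr² = (2.63×10^-3)π(0.0289)² = 6.901e-6 C/m.
Applying ∮E·dA = Q_enc/ε₀ with the end caps contributing no flux:
E = |λ_enc|/(2πε₀r) = (6.901e-6)/(2π·8.85×10^-12·0.0289) = 4.29×10^6 N/C.

E ≈ 4.29e6 N/C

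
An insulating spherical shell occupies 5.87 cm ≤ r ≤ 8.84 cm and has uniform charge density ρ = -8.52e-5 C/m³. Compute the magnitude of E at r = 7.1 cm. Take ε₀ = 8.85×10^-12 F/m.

Symmetry ⇒ E = E(r) r̂. Gaussian sphere of radius r = 7.1 cm (within the shell material, 5.87 cm < r < 8.84 cm).
Only the shell between 5.87 cm and r is enclosed: Q_enc = ρ·(4π/3)(r³ − a³) = (-8.52×10^-5)·(4π/3)·((0.071)³ − (0.0587)³) = -5.555×10^-8 C.
By Gauss's law, ∮E·dA = E·4πr² = Q_enc/ε₀.
E = |Q_enc|/(4πε₀r²) = (5.555e-8)/(4π·8.85×10^-12·(0.071)²) = 9.91×10^4 N/C.

|E| ≈ 9.91e4 N/C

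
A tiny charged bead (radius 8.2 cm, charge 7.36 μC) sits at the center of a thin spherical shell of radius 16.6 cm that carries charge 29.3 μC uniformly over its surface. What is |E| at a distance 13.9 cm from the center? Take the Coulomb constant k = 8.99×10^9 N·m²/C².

Symmetry ⇒ E = E(r) r̂. Gaussian sphere of radius r = 13.9 cm (between the bodies, 8.2 cm < r < 16.6 cm).
Only the inner charge is enclosed; the outer shell contributes nothing inside itself. Q_enc = 7.36 μC = 7.36e-6 C.
Gauss's law: E·4πr² = Q_enc/ε₀.
E = k|Q_enc|/r² = (8.99×10^9)(7.36×10^-6)/(0.139)² = 3.42×10^6 N/C.

E = 3.42e6 N/C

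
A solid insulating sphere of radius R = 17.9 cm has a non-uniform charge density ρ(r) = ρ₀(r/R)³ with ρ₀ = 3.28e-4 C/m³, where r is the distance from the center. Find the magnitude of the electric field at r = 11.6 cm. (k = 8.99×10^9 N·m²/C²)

Symmetry ⇒ E = E(r) r̂. Gaussian sphere of radius r = 11.6 cm (r < R).
Q_enc = ∫₀^r ρ(r')·4πr'² dr' = (4πρ₀/R³) ∫₀^r r'^5 dr' = 4πρ₀ r^6/(6·R³) = 2.918e-7 C.
Applying ∮E·dA = Q_enc/ε₀ with Φ = E(4πr²):
E = k|Q_enc|/r² = (8.99×10^9)(2.918×10^-7)/(0.116)² = 1.95×10^5 N/C.

|E| = 1.95×10^5 V/m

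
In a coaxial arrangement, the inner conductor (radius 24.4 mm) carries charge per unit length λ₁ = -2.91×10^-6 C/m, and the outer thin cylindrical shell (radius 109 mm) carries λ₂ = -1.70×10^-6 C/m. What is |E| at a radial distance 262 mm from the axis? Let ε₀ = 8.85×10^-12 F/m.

|E| ≈ 3.16e5 V/m

By cylindrical symmetry E is radial; use a coaxial Gaussian cylinder of radius 262 mm and length L (r > 109 mm, enclosing both).
λ_enc = λ₁ + λ₂ = (-2.91×10^-6) + (-1.70×10^-6) = -4.61e-6 C/m.
By Gauss's law (flux through the curved wall only), E·2πrL = λ_enc L/ε₀.
E = |λ_enc|/(2πε₀r) = (4.61×10^-6)/(2π·8.85×10^-12·0.262) = 3.16e5 N/C.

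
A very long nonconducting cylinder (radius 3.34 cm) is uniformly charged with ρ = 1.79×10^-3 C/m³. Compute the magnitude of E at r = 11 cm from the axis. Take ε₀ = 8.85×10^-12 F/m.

E ≈ 1.03e6 N/C

Take a coaxial cylindrical Gaussian surface of radius r = 11 cm and length L (r > 3.34 cm, full cross-section enclosed).
λ_enc = ρ·πR² = (1.79×10^-3)π(0.0334)² = 6.273×10^-6 C/m.
Applying ∮E·dA = Q_enc/ε₀ with the end caps contributing no flux:
E = |λ_enc|/(2πε₀r) = (6.273×10^-6)/(2π·8.85×10^-12·0.11) = 1.03e6 N/C.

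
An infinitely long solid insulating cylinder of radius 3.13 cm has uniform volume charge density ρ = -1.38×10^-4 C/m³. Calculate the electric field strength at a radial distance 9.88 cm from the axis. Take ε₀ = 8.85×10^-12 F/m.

7.73×10^4 N/C

By cylindrical symmetry E is radial; use a coaxial Gaussian cylinder of radius 9.88 cm and length L (r > 3.13 cm, full cross-section enclosed).
λ_enc = ρ·πR² = (-1.38e-4)π(0.0313)² = -4.247×10^-7 C/m.
Since E is radial and uniform over the curved surface, Φ = E·2πrL = Q_enc/ε₀ = λ_enc L/ε₀.
E = |λ_enc|/(2πε₀r) = (4.247×10^-7)/(2π·8.85×10^-12·0.0988) = 7.73×10^4 N/C.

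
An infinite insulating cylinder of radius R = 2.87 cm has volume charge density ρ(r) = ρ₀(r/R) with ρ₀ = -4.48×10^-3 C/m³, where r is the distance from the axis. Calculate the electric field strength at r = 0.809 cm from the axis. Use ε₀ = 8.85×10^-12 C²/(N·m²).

Take a coaxial cylindrical Gaussian surface of radius r = 0.809 cm and length L (r < R).
Integrating ρ over the cross-section to radius r: λ_enc = (2πρ₀/R) ∫₀^r r'^2 dr' = 2πρ₀ r^3/(3·R) = -1.731×10^-7 C/m.
Since E is radial and uniform over the curved surface, Φ = E·2πrL = Q_enc/ε₀ = λ_enc L/ε₀.
E = |λ_enc|/(2πε₀r) = (1.731×10^-7)/(2π·8.85×10^-12·0.00809) = 3.85×10^5 N/C.

E = 3.85×10^5 N/C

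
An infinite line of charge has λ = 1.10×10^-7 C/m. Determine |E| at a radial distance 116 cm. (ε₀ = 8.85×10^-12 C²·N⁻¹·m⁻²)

Take a coaxial cylindrical Gaussian surface of radius r = 116 cm and length L.
Q_enc = λL, so λ_enc = 1.10e-7 C/m.
Gauss's law: E·2πrL = λ_enc L/ε₀.
E = |λ_enc|/(2πε₀r) = (1.10×10^-7)/(2π·8.85×10^-12·1.16) = 1.71e3 N/C.

|E| = 1.71×10^3 N/C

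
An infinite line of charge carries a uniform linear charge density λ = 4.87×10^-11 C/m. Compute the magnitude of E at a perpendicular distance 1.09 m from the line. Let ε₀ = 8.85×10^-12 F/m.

0.803 V/m

Take a coaxial cylindrical Gaussian surface of radius r = 1.09 m and length L.
Q_enc = λL, so λ_enc = 4.87e-11 C/m.
By Gauss's law (flux through the curved wall only), E·2πrL = λ_enc L/ε₀.
E = |λ_enc|/(2πε₀r) = (4.87×10^-11)/(2π·8.85×10^-12·1.09) = 0.803 N/C.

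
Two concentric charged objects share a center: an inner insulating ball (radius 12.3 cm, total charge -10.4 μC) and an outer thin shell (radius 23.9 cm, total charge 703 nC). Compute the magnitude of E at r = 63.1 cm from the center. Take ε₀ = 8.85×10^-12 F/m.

E = 2.19×10^5 N/C

Symmetry ⇒ E = E(r) r̂. Gaussian sphere of radius r = 63.1 cm (r > 23.9 cm, enclosing both).
Q_enc = (-10.4 μC) + (703 nC) = -9.697e-6 C.
Gauss's law: E·4πr² = Q_enc/ε₀.
E = |Q_enc|/(4πε₀r²) = (9.697×10^-6)/(4π·8.85×10^-12·(0.631)²) = 2.19×10^5 N/C.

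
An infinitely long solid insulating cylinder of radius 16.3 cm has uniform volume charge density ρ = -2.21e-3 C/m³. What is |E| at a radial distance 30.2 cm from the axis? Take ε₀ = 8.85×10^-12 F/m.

Coaxial Gaussian cylinder, radius r = 30.2 cm, length L (r > 16.3 cm, full cross-section enclosed).
λ_enc = ρ·πR² = (-2.21e-3)π(0.163)² = -1.845×10^-4 C/m.
Applying ∮E·dA = Q_enc/ε₀ with the end caps contributing no flux:
E = |λ_enc|/(2πε₀r) = (1.845e-4)/(2π·8.85×10^-12·0.302) = 1.10e7 N/C.

|E| = 1.10×10^7 N/C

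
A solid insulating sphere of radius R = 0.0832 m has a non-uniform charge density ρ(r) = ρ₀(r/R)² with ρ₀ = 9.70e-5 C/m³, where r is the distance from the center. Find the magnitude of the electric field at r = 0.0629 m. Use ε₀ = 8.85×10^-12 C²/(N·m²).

Use a concentric Gaussian sphere at r = 0.0629 m (r < R).
Integrate the density: Q_enc = 4π ∫₀^r ρ₀(r'/R)^2 r'² dr' = 4πρ₀ r^5/(5·R²) = 3.468×10^-8 C.
Since E is radial and uniform over the Gaussian sphere, Φ = E·4πr² = Q_enc/ε₀.
E = |Q_enc|/(4πε₀r²) = (3.468×10^-8)/(4π·8.85×10^-12·(0.0629)²) = 7.88×10^4 N/C.

E ≈ 7.88×10^4 N/C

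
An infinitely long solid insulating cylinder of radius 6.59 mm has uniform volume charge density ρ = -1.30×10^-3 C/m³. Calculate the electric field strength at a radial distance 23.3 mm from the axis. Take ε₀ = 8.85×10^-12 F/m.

E ≈ 1.37×10^5 N/C

By cylindrical symmetry E is radial; use a coaxial Gaussian cylinder of radius 23.3 mm and length L (r > 6.59 mm, full cross-section enclosed).
λ_enc = ρ·πR² = (-1.30e-3)π(0.00659)² = -1.774×10^-7 C/m.
Since E is radial and uniform over the curved surface, Φ = E·2πrL = Q_enc/ε₀ = λ_enc L/ε₀.
E = |λ_enc|/(2πε₀r) = (1.774×10^-7)/(2π·8.85×10^-12·0.0233) = 1.37×10^5 N/C.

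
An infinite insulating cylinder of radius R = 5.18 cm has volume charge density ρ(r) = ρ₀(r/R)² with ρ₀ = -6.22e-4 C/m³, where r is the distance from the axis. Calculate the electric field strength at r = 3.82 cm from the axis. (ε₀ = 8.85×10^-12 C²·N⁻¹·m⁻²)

By cylindrical symmetry E is radial; use a coaxial Gaussian cylinder of radius 3.82 cm and length L (r < R).
λ_enc = ∫₀^r ρ(r')·2πr' dr' = (2πρ₀/R²)·r^4/4 = -7.754×10^-7 C/m.
Gauss's law: E·2πrL = λ_enc L/ε₀.
E = |λ_enc|/(2πε₀r) = (7.754×10^-7)/(2π·8.85×10^-12·0.0382) = 3.65×10^5 N/C.

|E| = 3.65×10^5 N/C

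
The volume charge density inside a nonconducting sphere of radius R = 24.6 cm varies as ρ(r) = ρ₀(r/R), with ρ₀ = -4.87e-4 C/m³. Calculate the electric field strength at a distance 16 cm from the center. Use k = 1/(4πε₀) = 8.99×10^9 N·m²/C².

Symmetry ⇒ E = E(r) r̂. Gaussian sphere of radius r = 16 cm (r < R).
Q_enc = ∫₀^r ρ(r')·4πr'² dr' = (4πρ₀/R) ∫₀^r r'^3 dr' = 4πρ₀ r^4/(4·R) = -4.076e-6 C.
Gauss's law: E·4πr² = Q_enc/ε₀.
E = k|Q_enc|/r² = (8.99×10^9)(4.076×10^-6)/(0.16)² = 1.43e6 N/C.

|E| ≈ 1.43e6 V/m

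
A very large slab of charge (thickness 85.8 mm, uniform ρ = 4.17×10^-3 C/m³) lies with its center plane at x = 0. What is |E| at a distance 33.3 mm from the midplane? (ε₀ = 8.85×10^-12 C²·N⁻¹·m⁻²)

By symmetry E is perpendicular to the slab. A Gaussian pillbox from −33.3 mm to +33.3 mm (face area A) lies entirely within the slab.
Q_enc = ρ·(2x)·A and flux = 2EA, so 2EA = 2ρxA/ε₀ ⇒ E = |ρ|x/ε₀.
E = (4.17×10^-3)(0.0333)/(8.85×10^-12) = 1.57×10^7 N/C.

1.57e7 N/C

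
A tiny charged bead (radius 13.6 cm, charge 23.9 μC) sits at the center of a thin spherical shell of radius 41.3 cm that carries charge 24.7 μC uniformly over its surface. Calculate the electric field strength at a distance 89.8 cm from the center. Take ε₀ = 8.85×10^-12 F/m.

E = 5.42×10^5 N/C

Symmetry ⇒ E = E(r) r̂. Gaussian sphere of radius r = 89.8 cm (r > 41.3 cm, enclosing both).
Q_enc = (23.9 μC) + (24.7 μC) = 4.86e-5 C.
Since E is radial and uniform over the Gaussian sphere, Φ = E·4πr² = Q_enc/ε₀.
E = |Q_enc|/(4πε₀r²) = (4.86×10^-5)/(4π·8.85×10^-12·(0.898)²) = 5.42×10^5 N/C.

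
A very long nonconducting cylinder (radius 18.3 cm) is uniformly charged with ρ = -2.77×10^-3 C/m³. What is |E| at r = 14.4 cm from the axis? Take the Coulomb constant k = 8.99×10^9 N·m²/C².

Take a coaxial cylindrical Gaussian surface of radius r = 14.4 cm and length L (r < R).
Charge inside radius r per length L is ρ·πr²·L, so λ_enc = ρπr² = -1.804e-4 C/m.
Gauss's law: E·2πrL = λ_enc L/ε₀.
E = 2k|λ_enc|/r = 2(8.99×10^9)(1.804×10^-4)/(0.144) = 2.25e7 N/C.

2.25×10^7 N/C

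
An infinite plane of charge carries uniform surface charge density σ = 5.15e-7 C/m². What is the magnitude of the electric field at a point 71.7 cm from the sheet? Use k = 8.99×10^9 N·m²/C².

|E| ≈ 2.91e4 N/C

The symmetry is planar: E is normal to the sheet and the same magnitude on both sides. Take a pillbox straddling the sheet with end-cap area A.
Only the two end caps contribute flux: Φ = 2EA. With Q_enc = σA, Gauss's law gives E = |σ|/(2ε₀).
E = 2πk|σ| = 2π(8.99×10^9)(5.15×10^-7) = 2.91×10^4 N/C.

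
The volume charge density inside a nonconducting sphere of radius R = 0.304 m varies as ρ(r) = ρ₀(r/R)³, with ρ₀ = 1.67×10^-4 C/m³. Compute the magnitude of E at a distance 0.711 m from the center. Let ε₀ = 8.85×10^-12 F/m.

Take a concentric spherical Gaussian surface of radius r = 0.711 m (r > R, all charge enclosed).
Q_enc = 4π ∫₀^R ρ₀(r'/R)^3 r'² dr' = 4πρ₀R³/6 = 9.826e-6 C.
Applying ∮E·dA = Q_enc/ε₀ with Φ = E(4πr²):
E = |Q_enc|/(4πε₀r²) = (9.826×10^-6)/(4π·8.85×10^-12·(0.711)²) = 1.75e5 N/C.

1.75×10^5 V/m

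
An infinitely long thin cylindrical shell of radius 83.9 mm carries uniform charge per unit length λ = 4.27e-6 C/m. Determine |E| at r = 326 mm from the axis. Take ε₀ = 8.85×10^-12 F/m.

Take a coaxial cylindrical Gaussian surface of radius r = 326 mm and length L (r > 83.9 mm).
The full line charge is enclosed: λ_enc = 4.27×10^-6 C/m.
Gauss's law: E·2πrL = λ_enc L/ε₀.
E = |λ_enc|/(2πε₀r) = (4.27×10^-6)/(2π·8.85×10^-12·0.326) = 2.36×10^5 N/C.

|E| = 2.36×10^5 N/C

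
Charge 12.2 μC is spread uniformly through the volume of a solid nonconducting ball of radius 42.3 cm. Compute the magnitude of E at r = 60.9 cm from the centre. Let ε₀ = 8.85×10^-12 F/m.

|E| = 2.96×10^5 N/C

Symmetry ⇒ E = E(r) r̂. Gaussian sphere of radius r = 60.9 cm (r > R, so the entire charge is enclosed).
Q_enc = 12.2 μC = 1.22e-5 C.
Since E is radial and uniform over the Gaussian sphere, Φ = E·4πr² = Q_enc/ε₀.
E = |Q_enc|/(4πε₀r²) = (1.22e-5)/(4π·8.85×10^-12·(0.609)²) = 2.96e5 N/C.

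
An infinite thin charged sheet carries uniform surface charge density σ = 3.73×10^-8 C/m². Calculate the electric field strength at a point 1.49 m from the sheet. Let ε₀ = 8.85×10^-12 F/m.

|E| = 2.11e3 N/C

Choose a cylindrical pillbox piercing the sheet, end faces (area A) parallel to it.
Flux Φ = 2EA and Q_enc = σA, so 2EA = σA/ε₀ ⇒ E = |σ|/(2ε₀), independent of distance.
E = |σ|/(2ε₀) = (3.73e-8)/(2·8.85×10^-12) = 2.11e3 N/C.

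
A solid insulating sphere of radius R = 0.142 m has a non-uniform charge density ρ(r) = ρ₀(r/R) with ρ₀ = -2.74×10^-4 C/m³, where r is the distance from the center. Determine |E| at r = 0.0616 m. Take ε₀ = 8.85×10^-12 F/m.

|E| ≈ 2.07×10^5 N/C

Symmetry ⇒ E = E(r) r̂. Gaussian sphere of radius r = 0.0616 m (r < R).
Integrate the density: Q_enc = 4π ∫₀^r ρ₀(r'/R)^1 r'² dr' = 4πρ₀ r^4/(4·R) = -8.728e-8 C.
Applying ∮E·dA = Q_enc/ε₀ with Φ = E(4πr²):
E = |Q_enc|/(4πε₀r²) = (8.728×10^-8)/(4π·8.85×10^-12·(0.0616)²) = 2.07×10^5 N/C.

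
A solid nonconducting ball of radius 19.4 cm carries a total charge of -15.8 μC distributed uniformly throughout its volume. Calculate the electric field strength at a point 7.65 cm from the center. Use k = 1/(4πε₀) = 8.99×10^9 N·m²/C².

Symmetry ⇒ E = E(r) r̂. Gaussian sphere of radius r = 7.65 cm (r < R).
Only the charge within r is enclosed: Q_enc = Q·(r/R)³ = (-15.8 μC)·(7.65 cm/19.4 cm)³ = -9.688×10^-7 C.
Gauss's law: E·4πr² = Q_enc/ε₀.
E = k|Q_enc|/r² = (8.99×10^9)(9.688e-7)/(0.0765)² = 1.49e6 N/C.

E = 1.49×10^6 N/C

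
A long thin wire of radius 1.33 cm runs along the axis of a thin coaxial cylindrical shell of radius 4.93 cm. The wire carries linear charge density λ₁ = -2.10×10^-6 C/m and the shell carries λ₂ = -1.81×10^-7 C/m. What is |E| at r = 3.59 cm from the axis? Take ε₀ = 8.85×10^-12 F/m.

Take a coaxial cylindrical Gaussian surface of radius r = 3.59 cm and length L (between the conductors, 1.33 cm < r < 4.93 cm).
The shell at 4.93 cm lies outside the Gaussian surface, so λ_enc = λ₁ = -2.10e-6 C/m.
Since E is radial and uniform over the curved surface, Φ = E·2πrL = Q_enc/ε₀ = λ_enc L/ε₀.
E = |λ_enc|/(2πε₀r) = (2.10e-6)/(2π·8.85×10^-12·0.0359) = 1.05e6 N/C.

|E| ≈ 1.05×10^6 V/m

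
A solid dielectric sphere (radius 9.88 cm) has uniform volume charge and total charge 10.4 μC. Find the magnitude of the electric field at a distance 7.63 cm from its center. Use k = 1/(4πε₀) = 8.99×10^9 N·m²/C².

|E| ≈ 7.40e6 N/C

Symmetry ⇒ E = E(r) r̂. Gaussian sphere of radius r = 7.63 cm (r < R).
For a uniform sphere the enclosed fraction is (r/R)³, so Q_enc = (10.4 μC)(0.0763/0.0988)³ = 4.79×10^-6 C.
Applying ∮E·dA = Q_enc/ε₀ with Φ = E(4πr²):
E = k|Q_enc|/r² = (8.99×10^9)(4.79×10^-6)/(0.0763)² = 7.40×10^6 N/C.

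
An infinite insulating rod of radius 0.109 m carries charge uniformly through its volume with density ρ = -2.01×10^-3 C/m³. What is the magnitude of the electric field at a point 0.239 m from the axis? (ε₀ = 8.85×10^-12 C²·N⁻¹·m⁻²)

Coaxial Gaussian cylinder, radius r = 0.239 m, length L (r > 0.109 m, full cross-section enclosed).
λ_enc = ρ·πR² = (-2.01×10^-3)π(0.109)² = -7.502×10^-5 C/m.
By Gauss's law (flux through the curved wall only), E·2πrL = λ_enc L/ε₀.
E = |λ_enc|/(2πε₀r) = (7.502×10^-5)/(2π·8.85×10^-12·0.239) = 5.65×10^6 N/C.

E = 5.65e6 N/C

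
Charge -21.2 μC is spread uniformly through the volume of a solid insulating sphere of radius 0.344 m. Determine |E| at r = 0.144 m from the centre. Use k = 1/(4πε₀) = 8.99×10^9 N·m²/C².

Take a concentric spherical Gaussian surface of radius r = 0.144 m (r < R).
For a uniform sphere the enclosed fraction is (r/R)³, so Q_enc = (-21.2 μC)(0.144/0.344)³ = -1.555e-6 C.
By Gauss's law, ∮E·dA = E·4πr² = Q_enc/ε₀.
E = k|Q_enc|/r² = (8.99×10^9)(1.555×10^-6)/(0.144)² = 6.74e5 N/C.

E = 6.74×10^5 V/m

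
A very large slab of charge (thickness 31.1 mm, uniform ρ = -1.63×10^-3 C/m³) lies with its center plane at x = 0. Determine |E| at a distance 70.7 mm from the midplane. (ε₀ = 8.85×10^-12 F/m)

|E| ≈ 2.86×10^6 N/C

The point |x| = 70.7 mm lies outside the slab (half-thickness 0.01555 m). A symmetric pillbox spanning the full slab encloses Q_enc = ρ·d·A.
Flux = 2EA ⇒ E = |ρ|d/(2ε₀), independent of distance outside.
E = (1.63×10^-3)(0.0311)/(2·8.85×10^-12) = 2.86×10^6 N/C.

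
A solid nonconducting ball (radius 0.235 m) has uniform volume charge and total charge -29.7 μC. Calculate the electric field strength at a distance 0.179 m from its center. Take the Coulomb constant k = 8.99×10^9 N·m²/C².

3.68×10^6 N/C

Use a concentric Gaussian sphere at r = 0.179 m (r < R).
Only the charge within r is enclosed: Q_enc = Q·(r/R)³ = (-29.7 μC)·(0.179 m/0.235 m)³ = -1.313×10^-5 C.
By Gauss's law, ∮E·dA = E·4πr² = Q_enc/ε₀.
E = k|Q_enc|/r² = (8.99×10^9)(1.313e-5)/(0.179)² = 3.68×10^6 N/C.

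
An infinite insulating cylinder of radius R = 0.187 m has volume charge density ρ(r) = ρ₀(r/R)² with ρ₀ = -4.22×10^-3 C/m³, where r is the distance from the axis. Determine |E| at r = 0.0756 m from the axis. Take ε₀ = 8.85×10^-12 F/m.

Coaxial Gaussian cylinder, radius r = 0.0756 m, length L (r < R).
Integrating ρ over the cross-section to radius r: λ_enc = (2πρ₀/R²) ∫₀^r r'^3 dr' = 2πρ₀ r^4/(4·R²) = -6.192×10^-6 C/m.
Applying ∮E·dA = Q_enc/ε₀ with the end caps contributing no flux:
E = |λ_enc|/(2πε₀r) = (6.192×10^-6)/(2π·8.85×10^-12·0.0756) = 1.47×10^6 N/C.

1.47×10^6 N/C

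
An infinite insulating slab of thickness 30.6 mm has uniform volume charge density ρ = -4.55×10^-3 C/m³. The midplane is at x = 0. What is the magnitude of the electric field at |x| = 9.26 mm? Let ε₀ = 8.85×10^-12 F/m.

By symmetry E is perpendicular to the slab. A Gaussian pillbox from −9.26 mm to +9.26 mm (face area A) lies entirely within the slab.
Q_enc = ρ·(2x)·A and flux = 2EA, so 2EA = 2ρxA/ε₀ ⇒ E = |ρ|x/ε₀.
E = (4.55e-3)(0.00926)/(8.85×10^-12) = 4.76×10^6 N/C.

E ≈ 4.76×10^6 N/C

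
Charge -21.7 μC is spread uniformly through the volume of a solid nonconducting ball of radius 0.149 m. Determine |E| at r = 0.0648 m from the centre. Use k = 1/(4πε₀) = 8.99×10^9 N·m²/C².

3.82e6 N/C

Use a concentric Gaussian sphere at r = 0.0648 m (r < R).
Only the charge within r is enclosed: Q_enc = Q·(r/R)³ = (-21.7 μC)·(0.0648 m/0.149 m)³ = -1.785e-6 C.
Applying ∮E·dA = Q_enc/ε₀ with Φ = E(4πr²):
E = k|Q_enc|/r² = (8.99×10^9)(1.785×10^-6)/(0.0648)² = 3.82×10^6 N/C.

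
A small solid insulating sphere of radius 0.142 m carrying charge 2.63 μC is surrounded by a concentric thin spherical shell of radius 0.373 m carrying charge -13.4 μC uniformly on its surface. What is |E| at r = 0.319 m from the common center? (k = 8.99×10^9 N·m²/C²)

Use a concentric Gaussian sphere at r = 0.319 m (between the bodies, 0.142 m < r < 0.373 m).
The shell at 0.373 m lies outside the Gaussian surface, so Q_enc = 2.63 μC = 2.63×10^-6 C.
Gauss's law: E·4πr² = Q_enc/ε₀.
E = k|Q_enc|/r² = (8.99×10^9)(2.63e-6)/(0.319)² = 2.32×10^5 N/C.

2.32×10^5 N/C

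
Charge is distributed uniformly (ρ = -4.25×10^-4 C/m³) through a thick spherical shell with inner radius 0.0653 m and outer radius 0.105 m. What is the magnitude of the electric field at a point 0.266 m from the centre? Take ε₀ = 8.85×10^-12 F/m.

Symmetry ⇒ E = E(r) r̂. Gaussian sphere of radius r = 0.266 m (r > 0.105 m, enclosing the whole shell).
Q_enc = ρ·(4π/3)(b³ − a³) = (-4.25×10^-4)·(4π/3)·((0.105)³ − (0.0653)³) = -1.565×10^-6 C.
Since E is radial and uniform over the Gaussian sphere, Φ = E·4πr² = Q_enc/ε₀.
E = |Q_enc|/(4πε₀r²) = (1.565e-6)/(4π·8.85×10^-12·(0.266)²) = 1.99e5 N/C.

1.99×10^5 N/C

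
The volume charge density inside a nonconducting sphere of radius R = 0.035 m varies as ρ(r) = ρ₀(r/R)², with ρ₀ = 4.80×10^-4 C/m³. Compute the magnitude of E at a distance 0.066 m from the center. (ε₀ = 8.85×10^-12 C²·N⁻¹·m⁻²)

E = 1.07×10^5 V/m

By spherical symmetry E is radial; choose a Gaussian sphere of radius r = 0.066 m (r > R, all charge enclosed).
Q_enc = 4π ∫₀^R ρ₀(r'/R)^2 r'² dr' = 4πρ₀R³/5 = 5.172×10^-8 C.
Gauss's law: E·4πr² = Q_enc/ε₀.
E = |Q_enc|/(4πε₀r²) = (5.172×10^-8)/(4π·8.85×10^-12·(0.066)²) = 1.07×10^5 N/C.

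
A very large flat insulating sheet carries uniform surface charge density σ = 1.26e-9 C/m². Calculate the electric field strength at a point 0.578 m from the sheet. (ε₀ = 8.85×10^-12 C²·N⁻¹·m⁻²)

Choose a cylindrical pillbox piercing the sheet, end faces (area A) parallel to it.
Only the two end caps contribute flux: Φ = 2EA. With Q_enc = σA, Gauss's law gives E = |σ|/(2ε₀).
E = |σ|/(2ε₀) = (1.26×10^-9)/(2·8.85×10^-12) = 71.2 N/C.

E = 71.2 V/m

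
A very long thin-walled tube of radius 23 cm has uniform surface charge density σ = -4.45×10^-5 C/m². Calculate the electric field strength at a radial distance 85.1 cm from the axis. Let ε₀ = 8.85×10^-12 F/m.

E = 1.36e6 V/m

Take a coaxial cylindrical Gaussian surface of radius r = 85.1 cm and length L (r > 23 cm).
The whole shell is enclosed: λ_enc = σ·2πR = (-4.45×10^-5)·2π·(0.23) = -6.431×10^-5 C/m.
Gauss's law: E·2πrL = λ_enc L/ε₀.
E = |λ_enc|/(2πε₀r) = (6.431×10^-5)/(2π·8.85×10^-12·0.851) = 1.36×10^6 N/C.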